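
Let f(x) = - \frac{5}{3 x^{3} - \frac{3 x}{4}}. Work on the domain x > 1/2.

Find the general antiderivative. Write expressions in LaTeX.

F(x) = \frac{20 \log{\left(x \right)}}{3} - \frac{10 \log{\left(4 x^{2} - 1 \right)}}{3} + C

Factor the denominator (3 x \left(2 x - 1\right) \left(2 x + 1\right)) and decompose: f = - \frac{20}{3 \left(2 x + 1\right)} - \frac{20}{3 \left(2 x - 1\right)} + \frac{20}{3 x}; each piece integrates to a log, atan, or power term.
Check: d/dx[\frac{20 \log{\left(x \right)}}{3} - \frac{10 \log{\left(4 x^{2} - 1 \right)}}{3}] = - \frac{20}{12 x^{3} - 3 x}, which equals f(x).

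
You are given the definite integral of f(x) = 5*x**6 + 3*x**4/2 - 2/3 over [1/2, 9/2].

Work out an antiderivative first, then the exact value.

Antiderivative: F(x) = 5*x**7/7 + 3*x**5/10 - 2*x/3; value = 45765851/1680

Integrate term by term and add the pieces.
F(x) = 5*x**7/7 + 3*x**5/10 - 2*x/3 is an antiderivative of f.
Check: d/dx[5*x**7/7 + 3*x**5/10 - 2*x/3] = 5*x**6 + 3*x**4/2 - 2/3 = f(x).
F(9/2) = 122040843/4480; F(1/2) = -4279/13440.
Integral = F(9/2) - F(1/2) = 45765851/1680.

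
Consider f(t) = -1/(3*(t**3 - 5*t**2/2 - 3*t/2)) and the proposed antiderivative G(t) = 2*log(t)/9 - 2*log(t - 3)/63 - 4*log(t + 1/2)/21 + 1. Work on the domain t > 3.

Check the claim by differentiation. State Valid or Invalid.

Valid - differentiating G returns exactly f.

d/dt[G] = -2/(6*t**3 - 15*t**2 - 9*t)
This equals f(t) exactly, so the claim holds.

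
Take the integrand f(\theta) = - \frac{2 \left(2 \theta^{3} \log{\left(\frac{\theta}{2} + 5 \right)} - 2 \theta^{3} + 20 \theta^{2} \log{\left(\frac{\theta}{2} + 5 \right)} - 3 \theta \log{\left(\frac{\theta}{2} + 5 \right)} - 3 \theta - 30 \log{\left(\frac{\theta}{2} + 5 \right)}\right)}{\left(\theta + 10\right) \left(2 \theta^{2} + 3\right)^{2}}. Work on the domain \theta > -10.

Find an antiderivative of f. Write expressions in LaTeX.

An antiderivative is F(\theta) = \frac{2 \theta \log{\left(\frac{\theta}{2} + 5 \right)}}{2 \theta^{2} + 3}.

Check any antiderivative F(\theta) by computing F'(\theta) and comparing it with f(\theta).
Check: d/d\theta[\frac{2 \theta \log{\left(\frac{\theta}{2} + 5 \right)}}{2 \theta^{2} + 3}] = \frac{- 4 \theta^{3} \log{\left(\frac{\theta}{2} + 5 \right)} + 4 \theta^{3} - 40 \theta^{2} \log{\left(\frac{\theta}{2} + 5 \right)} + 6 \theta \log{\left(\frac{\theta}{2} + 5 \right)} + 6 \theta + 60 \log{\left(\frac{\theta}{2} + 5 \right)}}{4 \theta^{5} + 40 \theta^{4} + 12 \theta^{3} + 120 \theta^{2} + 9 \theta + 90}, which equals f(\theta).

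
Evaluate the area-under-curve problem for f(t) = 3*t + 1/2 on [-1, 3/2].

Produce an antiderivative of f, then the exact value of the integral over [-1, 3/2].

A first test for any F(t): its t-derivative must equal f(t) identically.
F(t) = 3*t**2/2 + t/2 is an antiderivative of f.
Check: d/dt[3*t**2/2 + t/2] = 3*t + 1/2 = f(t).
F(3/2) = 33/8; F(-1) = 1.
Integral = F(3/2) - F(-1) = 25/8.

Antiderivative: F(t) = 3*t**2/2 + t/2; value = 25/8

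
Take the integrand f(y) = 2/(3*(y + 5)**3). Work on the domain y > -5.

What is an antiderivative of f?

An antiderivative is F(y) = -1/(3*(y + 5)**2).

Any candidate F(y) must reproduce f(y) exactly when differentiated.
Check: d/dy[-1/(3*(y + 5)**2)] = 2/(3*y**3 + 45*y**2 + 225*y + 375), which equals f(y).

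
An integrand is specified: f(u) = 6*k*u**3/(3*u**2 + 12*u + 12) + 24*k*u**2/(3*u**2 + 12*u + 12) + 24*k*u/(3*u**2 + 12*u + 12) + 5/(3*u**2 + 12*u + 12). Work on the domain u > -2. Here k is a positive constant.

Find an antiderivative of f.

The integrand splits into summands that can be handled one at a time.
Check: d/du[(3*k*u**3 + 6*k*u**2 - 5)/(3*u + 6)] = (6*k*u**3 + 24*k*u**2 + 24*k*u + 5)/(3*u**2 + 12*u + 12), which equals f(u).

An antiderivative is F(u) = (3*k*u**3 + 6*k*u**2 - 5)/(3*u + 6).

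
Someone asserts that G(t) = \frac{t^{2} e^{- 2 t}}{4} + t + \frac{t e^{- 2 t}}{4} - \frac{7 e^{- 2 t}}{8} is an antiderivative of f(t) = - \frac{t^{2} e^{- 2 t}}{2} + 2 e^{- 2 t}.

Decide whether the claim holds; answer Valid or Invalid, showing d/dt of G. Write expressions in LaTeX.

d/dt[G] = \frac{\left(- t^{2} + 2 e^{2 t} + 4\right) e^{- 2 t}}{2}
d/dt[G] - f(t) = 1 != 0.

Invalid: d/dt[G] - f = 1, which is not 0.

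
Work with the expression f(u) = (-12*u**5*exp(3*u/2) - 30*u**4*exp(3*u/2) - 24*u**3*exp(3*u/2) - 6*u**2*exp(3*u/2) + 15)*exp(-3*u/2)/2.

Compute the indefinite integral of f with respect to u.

F(u) = -u**6 - 3*u**5 - 3*u**4 - u**3 - 5*exp(-3*u/2) + C

For F(u) to be correct the identity F'(u) - f(u) = 0 must hold.
Check: d/du[-u**6 - 3*u**5 - 3*u**4 - u**3 - 5*exp(-3*u/2)] = (-12*u**5*exp(3*u/2) - 30*u**4*exp(3*u/2) - 24*u**3*exp(3*u/2) - 6*u**2*exp(3*u/2) + 15)*exp(-3*u/2)/2 = f(u).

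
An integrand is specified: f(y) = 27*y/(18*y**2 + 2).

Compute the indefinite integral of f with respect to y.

F(y) = 3*log(3*y**2 + 1/3)/4 + C

f matches the chain-rule pattern g'(h)*h' with inner function h(y) = 3*y**2 + 1/3; substituting u = h(y) collapses the integral.
Check: d/dy[3*log(3*y**2 + 1/3)/4] = 27*y/(18*y**2 + 2) = f(y).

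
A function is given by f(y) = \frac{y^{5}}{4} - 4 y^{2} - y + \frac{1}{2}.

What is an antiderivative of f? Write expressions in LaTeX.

An antiderivative is F(y) = \frac{y \left(y^{5} - 32 y^{2} - 12 y + 12\right)}{24}.

Integrate term by term and add the pieces.
Check: d/dy[\frac{y \left(y^{5} - 32 y^{2} - 12 y + 12\right)}{24}] = \frac{y^{5}}{4} - 4 y^{2} - y + \frac{1}{2} = f(y).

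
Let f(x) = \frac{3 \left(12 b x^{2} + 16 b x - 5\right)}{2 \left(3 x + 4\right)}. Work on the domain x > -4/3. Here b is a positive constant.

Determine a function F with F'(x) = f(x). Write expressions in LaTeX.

For F(x) to be correct the identity F'(x) - f(x) = 0 must hold.
Check: d/dx[\frac{6 b x^{2} - 5 \log{\left(\frac{3 x}{2} + 2 \right)}}{2}] = \frac{36 b x^{2} + 48 b x - 15}{6 x + 8}, which equals f(x).

An antiderivative is F(x) = \frac{6 b x^{2} - 5 \log{\left(\frac{3 x}{2} + 2 \right)}}{2}.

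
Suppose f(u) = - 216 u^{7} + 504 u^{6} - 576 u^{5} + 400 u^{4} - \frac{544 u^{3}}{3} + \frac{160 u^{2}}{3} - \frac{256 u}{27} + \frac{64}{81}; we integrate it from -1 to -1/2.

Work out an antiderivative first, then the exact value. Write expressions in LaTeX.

Antiderivative: F(u) = - 27 u^{8} + 72 u^{7} - 96 u^{6} + 80 u^{5} - \frac{136 u^{4}}{3} + \frac{160 u^{3}}{9} - \frac{128 u^{2}}{27} + \frac{64 u}{81}; value = \frac{6891365}{20736}

The substitution w = - 3 u^{2} + 2 u - \frac{2}{3} works: f is exactly (dF/dw)*(dw/du) for that inner function.
F(u) = - 27 u^{8} + 72 u^{7} - 96 u^{6} + 80 u^{5} - \frac{136 u^{4}}{3} + \frac{160 u^{3}}{9} - \frac{128 u^{2}}{27} + \frac{64 u}{81} is an antiderivative of f.
Check: d/du[- 27 u^{8} + 72 u^{7} - 96 u^{6} + 80 u^{5} - \frac{136 u^{4}}{3} + \frac{160 u^{3}}{9} - \frac{128 u^{2}}{27} + \frac{64 u}{81}] = - 216 u^{7} + 504 u^{6} - 576 u^{5} + 400 u^{4} - \frac{544 u^{3}}{3} + \frac{160 u^{2}}{3} - \frac{256 u}{27} + \frac{64}{81} = f(u).
F(-1/2) = - \frac{234395}{20736}; F(-1) = - \frac{27835}{81}.
Integral = F(-1/2) - F(-1) = \frac{6891365}{20736}.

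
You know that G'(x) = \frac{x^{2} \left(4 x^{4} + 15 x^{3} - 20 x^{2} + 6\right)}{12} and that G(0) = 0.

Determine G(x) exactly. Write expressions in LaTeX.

G(x) = \frac{x^{3} \left(8 x^{4} + 35 x^{3} - 56 x^{2} + 28\right)}{168}

The proposed G(x) is checked by its d/dx: the result must match the given G'(x).
A general antiderivative is \frac{x^{7}}{21} + \frac{5 x^{6}}{24} - \frac{x^{5}}{3} + \frac{x^{3}}{6} + C.
The condition gives C = 0 - (0) = 0.
So G(x) = \frac{x^{3} \left(8 x^{4} + 35 x^{3} - 56 x^{2} + 28\right)}{168}.
Check: d/dx[\frac{x^{3} \left(8 x^{4} + 35 x^{3} - 56 x^{2} + 28\right)}{168}] = \frac{x^{6}}{3} + \frac{5 x^{5}}{4} - \frac{5 x^{4}}{3} + \frac{x^{2}}{2}, which equals G'(x).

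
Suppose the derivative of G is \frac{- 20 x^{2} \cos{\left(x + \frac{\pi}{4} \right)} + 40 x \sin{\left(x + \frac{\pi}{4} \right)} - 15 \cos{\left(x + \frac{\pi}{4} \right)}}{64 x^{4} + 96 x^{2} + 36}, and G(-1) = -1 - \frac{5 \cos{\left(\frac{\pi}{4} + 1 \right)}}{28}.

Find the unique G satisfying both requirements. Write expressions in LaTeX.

G(x) = \frac{- 16 x^{2} - 5 \sin{\left(x + \frac{\pi}{4} \right)} - 12}{16 x^{2} + 12}

Recognize the product-rule pattern: G'(x) = u'v + uv' with u = - \frac{5}{4 \left(4 x^{2} + 3\right)}, v = \sin{\left(x + \frac{\pi}{4} \right)}, so integration by parts undoes it.
A general antiderivative is - \frac{5 \sin{\left(x + \frac{\pi}{4} \right)}}{4 \left(4 x^{2} + 3\right)} + C.
The condition gives C = -1 - \frac{5 \cos{\left(\frac{\pi}{4} + 1 \right)}}{28} - (- \frac{5 \cos{\left(\frac{\pi}{4} + 1 \right)}}{28}) = -1.
So G(x) = \frac{- 16 x^{2} - 5 \sin{\left(x + \frac{\pi}{4} \right)} - 12}{16 x^{2} + 12}.
Check: d/dx[\frac{- 16 x^{2} - 5 \sin{\left(x + \frac{\pi}{4} \right)} - 12}{16 x^{2} + 12}] = \frac{- 20 x^{2} \cos{\left(x + \frac{\pi}{4} \right)} + 40 x \sin{\left(x + \frac{\pi}{4} \right)} - 15 \cos{\left(x + \frac{\pi}{4} \right)}}{64 x^{4} + 96 x^{2} + 36} = G'(x).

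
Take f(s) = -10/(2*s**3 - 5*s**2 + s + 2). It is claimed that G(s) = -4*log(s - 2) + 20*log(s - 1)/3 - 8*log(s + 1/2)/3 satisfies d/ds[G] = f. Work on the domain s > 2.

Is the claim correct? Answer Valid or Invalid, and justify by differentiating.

Invalid: d/ds[G] - f = -10/(2*s**3 - 5*s**2 + s + 2), which is not 0.

d/ds[G] = -20/(2*s**3 - 5*s**2 + s + 2)
d/ds[G] - f(s) = -10/(2*s**3 - 5*s**2 + s + 2) != 0.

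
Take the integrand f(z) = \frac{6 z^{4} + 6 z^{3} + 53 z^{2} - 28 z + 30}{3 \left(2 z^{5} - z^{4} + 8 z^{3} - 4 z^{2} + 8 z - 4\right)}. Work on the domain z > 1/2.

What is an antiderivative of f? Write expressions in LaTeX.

Any candidate F(z) must reproduce f(z) exactly when differentiated.
Check: d/dz[\frac{- \frac{z}{2} - \frac{4}{3}}{\frac{z^{2}}{2} + 1} + \log{\left(2 z - 1 \right)}] = \frac{6 z^{4} + 6 z^{3} + 53 z^{2} - 28 z + 30}{6 z^{5} - 3 z^{4} + 24 z^{3} - 12 z^{2} + 24 z - 12}, which equals f(z).

An antiderivative is F(z) = \frac{- \frac{z}{2} - \frac{4}{3}}{\frac{z^{2}}{2} + 1} + \log{\left(2 z - 1 \right)}.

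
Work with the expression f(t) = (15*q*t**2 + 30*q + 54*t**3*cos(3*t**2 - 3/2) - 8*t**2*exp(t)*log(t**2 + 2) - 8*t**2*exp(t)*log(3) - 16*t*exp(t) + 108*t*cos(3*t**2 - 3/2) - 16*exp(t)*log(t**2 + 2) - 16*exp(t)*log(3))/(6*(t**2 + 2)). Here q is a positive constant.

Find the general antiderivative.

F(t) = 5*q*t/2 - 4*exp(t)*log(3*t**2 + 6)/3 + 3*sin(3*t**2 - 3/2)/2 + C

For F(t) to be correct the identity F'(t) - f(t) = 0 must hold.
Check: d/dt[5*q*t/2 - 4*exp(t)*log(3*t**2 + 6)/3 + 3*sin(3*t**2 - 3/2)/2] = (15*q*t**2 + 30*q + 54*t**3*cos(3*t**2 - 3/2) - 8*t**2*exp(t)*log(t**2 + 2) - 8*t**2*exp(t)*log(3) - 16*t*exp(t) + 108*t*cos(3*t**2 - 3/2) - 16*exp(t)*log(t**2 + 2) - 16*exp(t)*log(3))/(6*t**2 + 12), which equals f(t).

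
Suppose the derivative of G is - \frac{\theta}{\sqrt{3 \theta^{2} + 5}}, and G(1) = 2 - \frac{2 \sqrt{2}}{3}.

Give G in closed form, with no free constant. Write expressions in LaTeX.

G'(\theta) matches the chain-rule pattern g'(h)*h' with inner function h(\theta) = 3 \theta^{2} + 5; substituting u = h(\theta) collapses the integral.
A general antiderivative is - \frac{\sqrt{3 \theta^{2} + 5}}{3} + C.
The condition gives C = 2 - \frac{2 \sqrt{2}}{3} - (- \frac{2 \sqrt{2}}{3}) = 2.
So G(\theta) = 2 - \frac{\sqrt{3 \theta^{2} + 5}}{3}.
Check: d/d\theta[2 - \frac{\sqrt{3 \theta^{2} + 5}}{3}] = - \frac{\theta}{\sqrt{3 \theta^{2} + 5}} = G'(\theta).

G(\theta) = 2 - \frac{\sqrt{3 \theta^{2} + 5}}{3}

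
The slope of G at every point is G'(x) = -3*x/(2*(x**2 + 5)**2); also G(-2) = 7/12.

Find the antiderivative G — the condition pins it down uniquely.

G(x) = (2*x**2 + 13)/(4*(x**2 + 5))

The substitution u = x**2 + 5 works: G'(x) is exactly (dG/du)*(du/dx) for that inner function.
A general antiderivative is 3/(4*(x**2 + 5)) + C.
The condition gives C = 7/12 - (1/12) = 1/2.
So G(x) = (2*x**2 + 13)/(4*(x**2 + 5)).
Check: d/dx[(2*x**2 + 13)/(4*(x**2 + 5))] = -3*x/(2*x**4 + 20*x**2 + 50), which equals G'(x).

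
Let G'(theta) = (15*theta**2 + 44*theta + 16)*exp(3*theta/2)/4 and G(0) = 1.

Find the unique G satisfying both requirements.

G(theta) = 5*theta**2*exp(3*theta/2)/2 + 4*theta*exp(3*theta/2) + 1

G'(theta) has the shape u'v + uv' for u = 5*theta**2/2 + 4*theta and v = exp(3*theta/2) — it is the derivative of the product u*v.
A general antiderivative is -2*(-5*theta**2/4 - 2*theta)*exp(3*theta/2) + C.
The condition gives C = 1 - (0) = 1.
So G(theta) = 5*theta**2*exp(3*theta/2)/2 + 4*theta*exp(3*theta/2) + 1.
Check: d/dtheta[5*theta**2*exp(3*theta/2)/2 + 4*theta*exp(3*theta/2) + 1] = 15*theta**2*exp(3*theta/2)/4 + 11*theta*exp(3*theta/2) + 4*exp(3*theta/2), which equals G'(theta).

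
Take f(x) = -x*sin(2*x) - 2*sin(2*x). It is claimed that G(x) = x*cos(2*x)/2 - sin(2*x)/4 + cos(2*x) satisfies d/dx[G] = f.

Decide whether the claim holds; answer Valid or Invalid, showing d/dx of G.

Valid: G'(x) = f(x).

d/dx[G] = -x*sin(2*x) - 2*sin(2*x)
This equals f(x) exactly, so the claim holds.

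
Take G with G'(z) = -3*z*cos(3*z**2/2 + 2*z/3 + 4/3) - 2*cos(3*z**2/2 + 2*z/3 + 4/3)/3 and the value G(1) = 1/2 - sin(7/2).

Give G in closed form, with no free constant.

G(z) = -(2*sin(3*z**2/2 + 2*z/3 + 4/3) - 1)/2

G'(z) matches the chain-rule pattern g'(h)*h' with inner function h(z) = 3*z**2/2 + 2*z/3 + 4/3; substituting u = h(z) collapses the integral.
A general antiderivative is -sin(3*z**2/2 + 2*z/3 + 4/3) + C.
The condition gives C = 1/2 - sin(7/2) - (-sin(7/2)) = 1/2.
So G(z) = -(2*sin(3*z**2/2 + 2*z/3 + 4/3) - 1)/2.
Check: d/dz[-(2*sin(3*z**2/2 + 2*z/3 + 4/3) - 1)/2] = -3*z*cos(3*z**2/2 + 2*z/3 + 4/3) - 2*cos(3*z**2/2 + 2*z/3 + 4/3)/3 = G'(z).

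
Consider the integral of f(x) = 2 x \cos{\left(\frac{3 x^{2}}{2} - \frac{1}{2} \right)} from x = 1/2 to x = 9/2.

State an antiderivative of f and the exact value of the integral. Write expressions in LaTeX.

The substitution u = \frac{3 x^{2}}{2} - \frac{1}{2} works: f is exactly (dF/du)*(du/dx) for that inner function.
F(x) = \frac{2 \sin{\left(\frac{3 x^{2}}{2} - \frac{1}{2} \right)}}{3} is an antiderivative of f.
Check: d/dx[\frac{2 \sin{\left(\frac{3 x^{2}}{2} - \frac{1}{2} \right)}}{3}] = 2 x \cos{\left(\frac{3 x^{2}}{2} - \frac{1}{2} \right)} = f(x).
F(9/2) = \frac{2 \sin{\left(\frac{239}{8} \right)}}{3}; F(1/2) = - \frac{2 \sin{\left(\frac{1}{8} \right)}}{3}.
Integral = F(9/2) - F(1/2) = \frac{2 \sin{\left(\frac{239}{8} \right)}}{3} + \frac{2 \sin{\left(\frac{1}{8} \right)}}{3}.

Antiderivative: F(x) = \frac{2 \sin{\left(\frac{3 x^{2}}{2} - \frac{1}{2} \right)}}{3}; value = \frac{2 \sin{\left(\frac{239}{8} \right)}}{3} + \frac{2 \sin{\left(\frac{1}{8} \right)}}{3}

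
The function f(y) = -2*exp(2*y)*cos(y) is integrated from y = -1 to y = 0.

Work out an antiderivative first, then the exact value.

Antiderivative: F(y) = -2*(sin(y) + 2*cos(y))*exp(2*y)/5; value = -4/5 - 2*exp(-2)*sin(1)/5 + 4*exp(-2)*cos(1)/5

Check any antiderivative F(y) by computing F'(y) and comparing it with f(y).
F(y) = -2*(sin(y) + 2*cos(y))*exp(2*y)/5 is an antiderivative of f.
Check: d/dy[-2*(sin(y) + 2*cos(y))*exp(2*y)/5] = -2*exp(2*y)*cos(y) = f(y).
F(0) = -4/5; F(-1) = -4*exp(-2)*cos(1)/5 + 2*exp(-2)*sin(1)/5.
Integral = F(0) - F(-1) = -4/5 - 2*exp(-2)*sin(1)/5 + 4*exp(-2)*cos(1)/5.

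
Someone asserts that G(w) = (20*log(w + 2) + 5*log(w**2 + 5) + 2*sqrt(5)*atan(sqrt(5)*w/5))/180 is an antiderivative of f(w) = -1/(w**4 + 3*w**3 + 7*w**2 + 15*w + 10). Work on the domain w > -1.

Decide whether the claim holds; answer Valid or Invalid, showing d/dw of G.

Invalid: d/dw[G] - f = 1/(6*w + 6), which is not 0.

d/dw[G] = (w**2 + w + 4)/(6*w**3 + 12*w**2 + 30*w + 60)
d/dw[G] - f(w) = 1/(6*w + 6) != 0.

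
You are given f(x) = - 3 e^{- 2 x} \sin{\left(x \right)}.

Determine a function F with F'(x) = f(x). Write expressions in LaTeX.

An antiderivative is F(x) = \frac{6 e^{- 2 x} \sin{\left(x \right)}}{5} + \frac{3 e^{- 2 x} \cos{\left(x \right)}}{5}.

Check any antiderivative F(x) by computing F'(x) and comparing it with f(x).
Check: d/dx[\frac{6 e^{- 2 x} \sin{\left(x \right)}}{5} + \frac{3 e^{- 2 x} \cos{\left(x \right)}}{5}] = - 3 e^{- 2 x} \sin{\left(x \right)} = f(x).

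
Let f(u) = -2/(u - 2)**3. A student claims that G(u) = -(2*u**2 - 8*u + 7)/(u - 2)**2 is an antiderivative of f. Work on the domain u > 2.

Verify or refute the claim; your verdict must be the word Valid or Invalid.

d/du[G] = -2/(u**3 - 6*u**2 + 12*u - 8)
This equals f(u) exactly, so the claim holds.

Valid - differentiating G returns exactly f.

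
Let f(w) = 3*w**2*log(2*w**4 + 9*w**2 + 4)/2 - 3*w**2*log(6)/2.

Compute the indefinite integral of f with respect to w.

Integrate term by term and add the pieces.
Check: d/dw[w**3*log(w**4/3 + 3*w**2/2 + 2/3)/2 - 2*w**3/3 + 9*w/2 - 8*atan(w/2) - sqrt(2)*atan(sqrt(2)*w)/4] = 3*w**2*log(2*w**4 + 9*w**2 + 4)/2 - 3*w**2*log(6)/2 = f(w).

F(w) = w**3*log(w**4/3 + 3*w**2/2 + 2/3)/2 - 2*w**3/3 + 9*w/2 - 8*atan(w/2) - sqrt(2)*atan(sqrt(2)*w)/4 + C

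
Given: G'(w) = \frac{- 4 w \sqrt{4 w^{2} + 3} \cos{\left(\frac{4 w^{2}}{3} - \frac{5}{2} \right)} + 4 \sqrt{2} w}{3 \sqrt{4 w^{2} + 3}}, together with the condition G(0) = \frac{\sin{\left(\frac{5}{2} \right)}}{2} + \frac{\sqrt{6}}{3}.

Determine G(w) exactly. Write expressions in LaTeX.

A first test for any G(w): its w-derivative must equal the given G'(w).
A general antiderivative is \frac{2 \sqrt{2 w^{2} + \frac{3}{2}}}{3} - \frac{\sin{\left(\frac{4 w^{2}}{3} - \frac{5}{2} \right)}}{2} + C.
The condition gives C = \frac{\sin{\left(\frac{5}{2} \right)}}{2} + \frac{\sqrt{6}}{3} - (\frac{\sin{\left(\frac{5}{2} \right)}}{2} + \frac{\sqrt{6}}{3}) = 0.
So G(w) = \frac{2 \sqrt{2} \sqrt{4 w^{2} + 3} - 3 \sin{\left(\frac{4 w^{2}}{3} - \frac{5}{2} \right)}}{6}.
Check: d/dw[\frac{2 \sqrt{2} \sqrt{4 w^{2} + 3} - 3 \sin{\left(\frac{4 w^{2}}{3} - \frac{5}{2} \right)}}{6}] = \frac{- 4 w \sqrt{4 w^{2} + 3} \cos{\left(\frac{4 w^{2}}{3} - \frac{5}{2} \right)} + 4 \sqrt{2} w}{3 \sqrt{4 w^{2} + 3}} = G'(w).

G(w) = \frac{2 \sqrt{2} \sqrt{4 w^{2} + 3} - 3 \sin{\left(\frac{4 w^{2}}{3} - \frac{5}{2} \right)}}{6}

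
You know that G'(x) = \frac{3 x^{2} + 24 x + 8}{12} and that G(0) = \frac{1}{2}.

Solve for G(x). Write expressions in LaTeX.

A first test for any G(x): its x-derivative must equal the given G'(x).
A general antiderivative is \frac{x^{3}}{12} + x^{2} + \frac{2 x}{3} + C.
The condition gives C = \frac{1}{2} - (0) = \frac{1}{2}.
So G(x) = \frac{x^{3} + 12 x^{2} + 8 x + 6}{12}.
Check: d/dx[\frac{x^{3} + 12 x^{2} + 8 x + 6}{12}] = \frac{x^{2}}{4} + 2 x + \frac{2}{3}, which equals G'(x).

G(x) = \frac{x^{3} + 12 x^{2} + 8 x + 6}{12}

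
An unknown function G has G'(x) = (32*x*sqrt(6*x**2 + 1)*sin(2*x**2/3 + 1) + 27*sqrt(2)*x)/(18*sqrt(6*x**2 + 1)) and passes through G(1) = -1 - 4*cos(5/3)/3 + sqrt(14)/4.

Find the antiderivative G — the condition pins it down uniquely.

A candidate passes only if d/dx[G] lands on the given G'(x) exactly.
A general antiderivative is sqrt(3*x**2 + 1/2)/2 - 4*cos(2*x**2/3 + 1)/3 + C.
The condition gives C = -1 - 4*cos(5/3)/3 + sqrt(14)/4 - (-4*cos(5/3)/3 + sqrt(14)/4) = -1.
So G(x) = sqrt(3*x**2 + 1/2)/2 - 4*cos(2*x**2/3 + 1)/3 - 1.
Check: d/dx[sqrt(3*x**2 + 1/2)/2 - 4*cos(2*x**2/3 + 1)/3 - 1] = (32*x*sqrt(6*x**2 + 1)*sin(2*x**2/3 + 1) + 27*sqrt(2)*x)/(18*sqrt(6*x**2 + 1)) = G'(x).

G(x) = sqrt(3*x**2 + 1/2)/2 - 4*cos(2*x**2/3 + 1)/3 - 1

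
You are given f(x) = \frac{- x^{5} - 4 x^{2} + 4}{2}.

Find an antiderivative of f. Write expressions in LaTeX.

Any candidate F(x) must reproduce f(x) exactly when differentiated.
Check: d/dx[- \frac{x^{6}}{12} - \frac{2 x^{3}}{3} + 2 x] = - \frac{x^{5}}{2} - 2 x^{2} + 2, which equals f(x).

An antiderivative is F(x) = - \frac{x^{6}}{12} - \frac{2 x^{3}}{3} + 2 x.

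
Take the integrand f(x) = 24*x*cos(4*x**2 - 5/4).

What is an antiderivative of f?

An antiderivative is F(x) = 3*sin(4*x**2 - 5/4).

The substitution u = 4*x**2 - 5/4 works: f is exactly (dF/du)*(du/dx) for that inner function.
Check: d/dx[3*sin(4*x**2 - 5/4)] = 24*x*cos(4*x**2 - 5/4) = f(x).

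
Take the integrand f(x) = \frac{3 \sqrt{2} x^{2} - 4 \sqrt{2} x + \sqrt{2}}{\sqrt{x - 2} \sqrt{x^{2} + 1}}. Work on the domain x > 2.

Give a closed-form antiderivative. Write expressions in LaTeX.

An antiderivative is F(x) = 2 \sqrt{2} \sqrt{x - 2} \sqrt{x^{2} + 1}.

f has the shape u'v + uv' for u = 2 \sqrt{x^{2} + 1} and v = \sqrt{2 x - 4} — it is the derivative of the product u*v.
Check: d/dx[2 \sqrt{2} \sqrt{x - 2} \sqrt{x^{2} + 1}] = \frac{3 \sqrt{2} x^{2} - 4 \sqrt{2} x + \sqrt{2}}{\sqrt{x - 2} \sqrt{x^{2} + 1}} = f(x).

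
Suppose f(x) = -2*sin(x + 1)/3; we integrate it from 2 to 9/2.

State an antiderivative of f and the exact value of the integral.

Check any antiderivative F(x) by computing F'(x) and comparing it with f(x).
F(x) = 2*cos(x + 1)/3 is an antiderivative of f.
Check: d/dx[2*cos(x + 1)/3] = -2*sin(x + 1)/3 = f(x).
F(9/2) = 2*cos(11/2)/3; F(2) = 2*cos(3)/3.
Integral = F(9/2) - F(2) = 2*cos(11/2)/3 - 2*cos(3)/3.

Antiderivative: F(x) = 2*cos(x + 1)/3; value = 2*cos(11/2)/3 - 2*cos(3)/3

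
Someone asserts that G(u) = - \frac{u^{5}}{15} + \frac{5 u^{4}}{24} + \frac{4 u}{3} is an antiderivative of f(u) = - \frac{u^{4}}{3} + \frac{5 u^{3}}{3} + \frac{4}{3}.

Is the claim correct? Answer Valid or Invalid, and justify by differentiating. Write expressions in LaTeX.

d/du[G] = - \frac{u^{4}}{3} + \frac{5 u^{3}}{6} + \frac{4}{3}
d/du[G] - f(u) = - \frac{5 u^{3}}{6} != 0.

Invalid: d/du[G] - f = - \frac{5 u^{3}}{6}, which is not 0.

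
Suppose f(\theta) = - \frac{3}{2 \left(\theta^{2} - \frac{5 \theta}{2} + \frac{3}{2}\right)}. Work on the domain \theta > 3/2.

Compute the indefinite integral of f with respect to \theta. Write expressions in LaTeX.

The denominator factors as \left(\theta - 1\right) \left(2 \theta - 3\right); partial fractions split f into directly integrable pieces: - \frac{6}{2 \theta - 3} + \frac{3}{\theta - 1}.
Check: d/d\theta[- 3 \log{\left(\theta - \frac{3}{2} \right)} + 3 \log{\left(\theta - 1 \right)}] = - \frac{3}{2 \theta^{2} - 5 \theta + 3}, which equals f(\theta).

F(\theta) = - 3 \log{\left(\theta - \frac{3}{2} \right)} + 3 \log{\left(\theta - 1 \right)} + C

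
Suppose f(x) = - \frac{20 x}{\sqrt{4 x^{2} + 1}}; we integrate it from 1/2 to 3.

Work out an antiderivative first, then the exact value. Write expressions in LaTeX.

Antiderivative: F(x) = - 5 \sqrt{4 x^{2} + 1}; value = - 5 \sqrt{37} + 5 \sqrt{2}

f matches the chain-rule pattern g'(h)*h' with inner function h(x) = 4 x^{2} + 1; substituting u = h(x) collapses the integral.
F(x) = - 5 \sqrt{4 x^{2} + 1} is an antiderivative of f.
Check: d/dx[- 5 \sqrt{4 x^{2} + 1}] = - \frac{20 x}{\sqrt{4 x^{2} + 1}} = f(x).
F(3) = - 5 \sqrt{37}; F(1/2) = - 5 \sqrt{2}.
Integral = F(3) - F(1/2) = - 5 \sqrt{37} + 5 \sqrt{2}.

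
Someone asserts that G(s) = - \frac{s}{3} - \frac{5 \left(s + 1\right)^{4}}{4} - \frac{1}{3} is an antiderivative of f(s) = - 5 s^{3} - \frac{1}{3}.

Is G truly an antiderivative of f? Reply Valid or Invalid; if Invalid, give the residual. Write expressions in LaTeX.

Invalid: d/ds[G] - f = - 15 s^{2} - 15 s - 5, which is not 0.

d/ds[G] = - 5 s^{3} - 15 s^{2} - 15 s - \frac{16}{3}
d/ds[G] - f(s) = - 15 s^{2} - 15 s - 5 != 0.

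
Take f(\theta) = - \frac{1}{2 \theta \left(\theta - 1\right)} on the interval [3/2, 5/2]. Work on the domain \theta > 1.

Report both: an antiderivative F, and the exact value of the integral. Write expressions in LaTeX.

The denominator factors as 2 \theta \left(\theta - 1\right); partial fractions split f into directly integrable pieces: - \frac{1}{2 \left(\theta - 1\right)} + \frac{1}{2 \theta}.
F(\theta) = \frac{\log{\left(\theta \right)} - \log{\left(\theta - 1 \right)}}{2} is an antiderivative of f.
Check: d/d\theta[\frac{\log{\left(\theta \right)} - \log{\left(\theta - 1 \right)}}{2}] = - \frac{1}{2 \theta^{2} - 2 \theta}, which equals f(\theta).
F(5/2) = - \frac{\log{\left(\frac{3}{2} \right)}}{2} + \frac{\log{\left(\frac{5}{2} \right)}}{2}; F(3/2) = \frac{\log{\left(\frac{3}{2} \right)}}{2} + \frac{\log{\left(2 \right)}}{2}.
Integral = F(5/2) - F(3/2) = - \log{\left(\frac{3}{2} \right)} - \frac{\log{\left(2 \right)}}{2} + \frac{\log{\left(\frac{5}{2} \right)}}{2}.

Antiderivative: F(\theta) = \frac{\log{\left(\theta \right)} - \log{\left(\theta - 1 \right)}}{2}; value = - \log{\left(\frac{3}{2} \right)} - \frac{\log{\left(2 \right)}}{2} + \frac{\log{\left(\frac{5}{2} \right)}}{2}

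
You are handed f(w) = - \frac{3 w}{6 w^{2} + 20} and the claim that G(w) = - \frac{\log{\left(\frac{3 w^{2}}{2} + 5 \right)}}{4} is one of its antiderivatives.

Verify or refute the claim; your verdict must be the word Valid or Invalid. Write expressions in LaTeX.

d/dw[G] = - \frac{3 w}{6 w^{2} + 20}
This equals f(w) exactly, so the claim holds.

Valid: G'(w) = f(w).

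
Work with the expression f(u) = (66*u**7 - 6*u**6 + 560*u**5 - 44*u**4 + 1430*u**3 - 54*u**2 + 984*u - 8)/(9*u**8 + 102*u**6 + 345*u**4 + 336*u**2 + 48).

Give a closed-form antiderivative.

An antiderivative is F(u) = (log(u**2/2 + 2/3) + 5*log(u**4/3 + 2*u**2 + 1/3) - atan(u/2))/3.

Differentiate the proposed F(u) back; it has to land on f(u) exactly.
Check: d/du[(log(u**2/2 + 2/3) + 5*log(u**4/3 + 2*u**2 + 1/3) - atan(u/2))/3] = (66*u**7 - 6*u**6 + 560*u**5 - 44*u**4 + 1430*u**3 - 54*u**2 + 984*u - 8)/(9*u**8 + 102*u**6 + 345*u**4 + 336*u**2 + 48) = f(u).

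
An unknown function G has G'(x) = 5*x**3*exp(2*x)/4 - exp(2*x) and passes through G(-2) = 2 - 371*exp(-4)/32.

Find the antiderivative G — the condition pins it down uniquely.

Recognize the product-rule pattern: G'(x) = u'v + uv' with u = 5*x**3/8 - 15*x**2/16 + 15*x/16 - 31/32, v = exp(2*x), so integration by parts undoes it.
A general antiderivative is (20*x**3 - 30*x**2 + 30*x - 31)*exp(2*x)/32 + C.
The condition gives C = 2 - 371*exp(-4)/32 - (-371*exp(-4)/32) = 2.
So G(x) = (20*x**3*exp(2*x) - 30*x**2*exp(2*x) + 30*x*exp(2*x) - 31*exp(2*x) + 64)/32.
Check: d/dx[(20*x**3*exp(2*x) - 30*x**2*exp(2*x) + 30*x*exp(2*x) - 31*exp(2*x) + 64)/32] = 5*x**3*exp(2*x)/4 - exp(2*x) = G'(x).

G(x) = (20*x**3*exp(2*x) - 30*x**2*exp(2*x) + 30*x*exp(2*x) - 31*exp(2*x) + 64)/32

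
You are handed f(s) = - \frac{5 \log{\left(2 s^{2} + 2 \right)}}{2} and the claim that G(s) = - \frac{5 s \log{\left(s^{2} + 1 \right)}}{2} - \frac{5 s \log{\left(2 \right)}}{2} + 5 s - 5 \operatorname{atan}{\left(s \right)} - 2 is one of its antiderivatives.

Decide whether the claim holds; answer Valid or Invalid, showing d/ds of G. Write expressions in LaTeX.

Valid: G'(s) = f(s).

d/ds[G] = - \frac{5 \log{\left(s^{2} + 1 \right)}}{2} - \frac{5 \log{\left(2 \right)}}{2}
This equals f(s) exactly, so the claim holds.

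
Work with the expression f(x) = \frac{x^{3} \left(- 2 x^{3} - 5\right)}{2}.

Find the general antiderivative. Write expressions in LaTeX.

F(x) = \frac{x^{4} \left(- 8 x^{3} - 35\right)}{56} + C

A candidate is checked by its d/dx: the result must match f(x).
Check: d/dx[\frac{x^{4} \left(- 8 x^{3} - 35\right)}{56}] = - x^{6} - \frac{5 x^{3}}{2}, which equals f(x).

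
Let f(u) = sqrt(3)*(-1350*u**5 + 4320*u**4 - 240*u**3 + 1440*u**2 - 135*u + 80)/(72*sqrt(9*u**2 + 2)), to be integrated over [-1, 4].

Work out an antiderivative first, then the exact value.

f has the shape v'r + vr' for v = -5*sqrt(3*u**2 + 2/3)/4 and r = u**4 - 4*u**3 - 4*u/3 + 1/2 — it is the derivative of the product v*r.
F(u) = -5*sqrt(3)*sqrt(9*u**2 + 2)*(6*u**4 - 24*u**3 - 8*u + 3)/72 is an antiderivative of f.
Check: d/du[-5*sqrt(3)*sqrt(9*u**2 + 2)*(6*u**4 - 24*u**3 - 8*u + 3)/72] = (-1350*sqrt(3)*u**5 + 4320*sqrt(3)*u**4 - 240*sqrt(3)*u**3 + 1440*sqrt(3)*u**2 - 135*sqrt(3)*u + 80*sqrt(3))/(72*sqrt(9*u**2 + 2)), which equals f(u).
F(4) = 145*sqrt(438)/72; F(-1) = -205*sqrt(33)/72.
Integral = F(4) - F(-1) = 205*sqrt(33)/72 + 145*sqrt(438)/72.

Antiderivative: F(u) = -5*sqrt(3)*sqrt(9*u**2 + 2)*(6*u**4 - 24*u**3 - 8*u + 3)/72; value = 205*sqrt(33)/72 + 145*sqrt(438)/72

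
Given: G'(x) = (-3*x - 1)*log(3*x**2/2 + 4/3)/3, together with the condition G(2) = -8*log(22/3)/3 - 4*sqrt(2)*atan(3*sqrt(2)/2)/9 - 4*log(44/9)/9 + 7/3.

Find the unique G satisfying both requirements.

G(x) = -x**2*log(3*x**2/2 + 4/3)/2 + x**2/2 - x*log(3*x**2/2 + 4/3)/3 + 2*x/3 - 4*log(x**2 + 8/9)/9 - 4*sqrt(2)*atan(3*sqrt(2)*x/4)/9 - 1

A candidate passes only if d/dx[G] lands on the given G'(x) exactly.
A general antiderivative is x**2/2 + 2*x/3 + (-x**2/2 - x/3)*log(3*x**2/2 + 4/3) - 4*log(x**2 + 8/9)/9 - 4*sqrt(2)*atan(3*sqrt(2)*x/4)/9 + C.
The condition gives C = -8*log(22/3)/3 - 4*sqrt(2)*atan(3*sqrt(2)/2)/9 - 4*log(44/9)/9 + 7/3 - (-8*log(22/3)/3 - 4*sqrt(2)*atan(3*sqrt(2)/2)/9 - 4*log(44/9)/9 + 10/3) = -1.
So G(x) = -x**2*log(3*x**2/2 + 4/3)/2 + x**2/2 - x*log(3*x**2/2 + 4/3)/3 + 2*x/3 - 4*log(x**2 + 8/9)/9 - 4*sqrt(2)*atan(3*sqrt(2)*x/4)/9 - 1.
Check: d/dx[-x**2*log(3*x**2/2 + 4/3)/2 + x**2/2 - x*log(3*x**2/2 + 4/3)/3 + 2*x/3 - 4*log(x**2 + 8/9)/9 - 4*sqrt(2)*atan(3*sqrt(2)*x/4)/9 - 1] = -x*log(9*x**2 + 8) + x*log(6) - log(9*x**2 + 8)/3 + log(6)/3, which equals G'(x).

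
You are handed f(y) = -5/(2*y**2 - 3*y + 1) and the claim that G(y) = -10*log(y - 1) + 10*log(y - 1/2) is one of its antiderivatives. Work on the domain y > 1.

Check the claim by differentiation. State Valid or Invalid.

Invalid: d/dy[G] - f = -5/(2*y**2 - 3*y + 1), which is not 0.

d/dy[G] = -10/(2*y**2 - 3*y + 1)
d/dy[G] - f(y) = -5/(2*y**2 - 3*y + 1) != 0.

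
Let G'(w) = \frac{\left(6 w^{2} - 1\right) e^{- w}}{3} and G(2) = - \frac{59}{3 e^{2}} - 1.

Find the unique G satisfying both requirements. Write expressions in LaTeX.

G(w) = \frac{\left(- 6 w^{2} - 12 w - 3 e^{w} - 11\right) e^{- w}}{3}

G'(w) has the shape u'v + uv' for u = - 2 w^{2} - 4 w - \frac{11}{3} and v = e^{- w} — it is the derivative of the product u*v.
A general antiderivative is \frac{\left(- 6 w^{2} - 12 w - 11\right) e^{- w}}{3} + C.
The condition gives C = - \frac{59}{3 e^{2}} - 1 - (- \frac{59}{3 e^{2}}) = -1.
So G(w) = \frac{\left(- 6 w^{2} - 12 w - 3 e^{w} - 11\right) e^{- w}}{3}.
Check: d/dw[\frac{\left(- 6 w^{2} - 12 w - 3 e^{w} - 11\right) e^{- w}}{3}] = \frac{\left(6 w^{2} - 1\right) e^{- w}}{3} = G'(w).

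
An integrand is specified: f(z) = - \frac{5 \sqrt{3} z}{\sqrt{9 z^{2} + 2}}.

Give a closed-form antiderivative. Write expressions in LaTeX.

An antiderivative is F(z) = - \frac{5 \sqrt{3 z^{2} + \frac{2}{3}}}{3}.

f matches the chain-rule pattern g'(h)*h' with inner function h(z) = 3 z^{2} + \frac{2}{3}; substituting u = h(z) collapses the integral.
Check: d/dz[- \frac{5 \sqrt{3 z^{2} + \frac{2}{3}}}{3}] = - \frac{5 \sqrt{3} z}{\sqrt{9 z^{2} + 2}} = f(z).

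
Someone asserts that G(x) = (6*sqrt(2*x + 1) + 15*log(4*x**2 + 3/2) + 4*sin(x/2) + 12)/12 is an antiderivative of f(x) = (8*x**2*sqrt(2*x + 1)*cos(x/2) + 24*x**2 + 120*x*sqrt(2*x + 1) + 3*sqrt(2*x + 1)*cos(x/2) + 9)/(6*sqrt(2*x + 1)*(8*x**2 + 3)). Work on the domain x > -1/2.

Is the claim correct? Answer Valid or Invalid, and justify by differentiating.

d/dx[G] = (8*x**2*sqrt(2*x + 1)*cos(x/2) + 24*x**2 + 120*x*sqrt(2*x + 1) + 3*sqrt(2*x + 1)*cos(x/2) + 9)/(48*x**2*sqrt(2*x + 1) + 18*sqrt(2*x + 1))
This equals f(x) exactly, so the claim holds.

Valid - differentiating G returns exactly f.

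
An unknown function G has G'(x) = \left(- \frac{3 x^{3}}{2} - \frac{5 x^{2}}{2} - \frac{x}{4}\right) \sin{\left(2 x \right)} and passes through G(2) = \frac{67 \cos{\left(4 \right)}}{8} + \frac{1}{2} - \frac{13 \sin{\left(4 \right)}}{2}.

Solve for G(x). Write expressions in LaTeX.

A candidate passes only if d/dx[G] lands on the given G'(x) exactly.
A general antiderivative is \frac{3 x^{3} \cos{\left(2 x \right)}}{4} - \frac{9 x^{2} \sin{\left(2 x \right)}}{8} + \frac{5 x^{2} \cos{\left(2 x \right)}}{4} - \frac{5 x \sin{\left(2 x \right)}}{4} - x \cos{\left(2 x \right)} + \frac{\sin{\left(2 x \right)}}{2} - \frac{5 \cos{\left(2 x \right)}}{8} + C.
The condition gives C = \frac{67 \cos{\left(4 \right)}}{8} + \frac{1}{2} - \frac{13 \sin{\left(4 \right)}}{2} - (\frac{67 \cos{\left(4 \right)}}{8} - \frac{13 \sin{\left(4 \right)}}{2}) = \frac{1}{2}.
So G(x) = \frac{3 x^{3} \cos{\left(2 x \right)}}{4} - \frac{9 x^{2} \sin{\left(2 x \right)}}{8} + \frac{5 x^{2} \cos{\left(2 x \right)}}{4} - \frac{5 x \sin{\left(2 x \right)}}{4} - x \cos{\left(2 x \right)} + \frac{\sin{\left(2 x \right)}}{2} - \frac{5 \cos{\left(2 x \right)}}{8} + \frac{1}{2}.
Check: d/dx[\frac{3 x^{3} \cos{\left(2 x \right)}}{4} - \frac{9 x^{2} \sin{\left(2 x \right)}}{8} + \frac{5 x^{2} \cos{\left(2 x \right)}}{4} - \frac{5 x \sin{\left(2 x \right)}}{4} - x \cos{\left(2 x \right)} + \frac{\sin{\left(2 x \right)}}{2} - \frac{5 \cos{\left(2 x \right)}}{8} + \frac{1}{2}] = - \frac{3 x^{3} \sin{\left(2 x \right)}}{2} - \frac{5 x^{2} \sin{\left(2 x \right)}}{2} - \frac{x \sin{\left(2 x \right)}}{4}, which equals G'(x).

G(x) = \frac{3 x^{3} \cos{\left(2 x \right)}}{4} - \frac{9 x^{2} \sin{\left(2 x \right)}}{8} + \frac{5 x^{2} \cos{\left(2 x \right)}}{4} - \frac{5 x \sin{\left(2 x \right)}}{4} - x \cos{\left(2 x \right)} + \frac{\sin{\left(2 x \right)}}{2} - \frac{5 \cos{\left(2 x \right)}}{8} + \frac{1}{2}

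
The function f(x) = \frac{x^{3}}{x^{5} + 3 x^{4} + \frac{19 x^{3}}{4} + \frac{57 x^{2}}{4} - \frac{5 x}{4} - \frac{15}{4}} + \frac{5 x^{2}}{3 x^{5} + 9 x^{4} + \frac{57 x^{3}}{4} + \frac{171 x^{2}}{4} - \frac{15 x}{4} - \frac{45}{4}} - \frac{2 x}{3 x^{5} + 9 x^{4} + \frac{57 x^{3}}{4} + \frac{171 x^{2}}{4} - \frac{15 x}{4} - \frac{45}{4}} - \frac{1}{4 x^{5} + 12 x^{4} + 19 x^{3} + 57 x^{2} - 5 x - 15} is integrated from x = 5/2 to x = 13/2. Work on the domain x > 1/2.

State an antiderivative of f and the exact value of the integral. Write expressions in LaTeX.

Antiderivative: F(x) = - \frac{\log{\left(x - \frac{1}{2} \right)}}{441} - \frac{\log{\left(x + \frac{1}{2} \right)}}{35} - \frac{41 \log{\left(x + 3 \right)}}{490} + \frac{101 \log{\left(x^{2} + 5 \right)}}{1764} + \frac{649 \sqrt{5} \operatorname{atan}{\left(\frac{\sqrt{5} x}{5} \right)}}{4410}; value = - \frac{649 \sqrt{5} \operatorname{atan}{\left(\frac{\sqrt{5}}{2} \right)}}{4410} - \frac{41 \log{\left(\frac{19}{2} \right)}}{490} - \frac{101 \log{\left(\frac{45}{4} \right)}}{1764} - \frac{\log{\left(7 \right)}}{35} - \frac{\log{\left(6 \right)}}{441} + \frac{\log{\left(2 \right)}}{441} + \frac{\log{\left(3 \right)}}{35} + \frac{41 \log{\left(\frac{11}{2} \right)}}{490} + \frac{101 \log{\left(\frac{189}{4} \right)}}{1764} + \frac{649 \sqrt{5} \operatorname{atan}{\left(\frac{13 \sqrt{5}}{10} \right)}}{4410}

Factor the denominator (3 \left(x + 3\right) \left(2 x - 1\right) \left(2 x + 1\right) \left(x^{2} + 5\right)) and decompose: f = \frac{101 x + 649}{882 \left(x^{2} + 5\right)} - \frac{2}{35 \left(2 x + 1\right)} - \frac{2}{441 \left(2 x - 1\right)} - \frac{41}{490 \left(x + 3\right)}; each piece integrates to a log, atan, or power term.
F(x) = - \frac{\log{\left(x - \frac{1}{2} \right)}}{441} - \frac{\log{\left(x + \frac{1}{2} \right)}}{35} - \frac{41 \log{\left(x + 3 \right)}}{490} + \frac{101 \log{\left(x^{2} + 5 \right)}}{1764} + \frac{649 \sqrt{5} \operatorname{atan}{\left(\frac{\sqrt{5} x}{5} \right)}}{4410} is an antiderivative of f.
Check: d/dx[- \frac{\log{\left(x - \frac{1}{2} \right)}}{441} - \frac{\log{\left(x + \frac{1}{2} \right)}}{35} - \frac{41 \log{\left(x + 3 \right)}}{490} + \frac{101 \log{\left(x^{2} + 5 \right)}}{1764} + \frac{649 \sqrt{5} \operatorname{atan}{\left(\frac{\sqrt{5} x}{5} \right)}}{4410}] = \frac{12 x^{3} + 20 x^{2} - 8 x - 3}{12 x^{5} + 36 x^{4} + 57 x^{3} + 171 x^{2} - 15 x - 45}, which equals f(x).
F(13/2) = - \frac{41 \log{\left(\frac{19}{2} \right)}}{490} - \frac{\log{\left(7 \right)}}{35} - \frac{\log{\left(6 \right)}}{441} + \frac{101 \log{\left(\frac{189}{4} \right)}}{1764} + \frac{649 \sqrt{5} \operatorname{atan}{\left(\frac{13 \sqrt{5}}{10} \right)}}{4410}; F(5/2) = - \frac{41 \log{\left(\frac{11}{2} \right)}}{490} - \frac{\log{\left(3 \right)}}{35} - \frac{\log{\left(2 \right)}}{441} + \frac{101 \log{\left(\frac{45}{4} \right)}}{1764} + \frac{649 \sqrt{5} \operatorname{atan}{\left(\frac{\sqrt{5}}{2} \right)}}{4410}.
Integral = F(13/2) - F(5/2) = - \frac{649 \sqrt{5} \operatorname{atan}{\left(\frac{\sqrt{5}}{2} \right)}}{4410} - \frac{41 \log{\left(\frac{19}{2} \right)}}{490} - \frac{101 \log{\left(\frac{45}{4} \right)}}{1764} - \frac{\log{\left(7 \right)}}{35} - \frac{\log{\left(6 \right)}}{441} + \frac{\log{\left(2 \right)}}{441} + \frac{\log{\left(3 \right)}}{35} + \frac{41 \log{\left(\frac{11}{2} \right)}}{490} + \frac{101 \log{\left(\frac{189}{4} \right)}}{1764} + \frac{649 \sqrt{5} \operatorname{atan}{\left(\frac{13 \sqrt{5}}{10} \right)}}{4410}.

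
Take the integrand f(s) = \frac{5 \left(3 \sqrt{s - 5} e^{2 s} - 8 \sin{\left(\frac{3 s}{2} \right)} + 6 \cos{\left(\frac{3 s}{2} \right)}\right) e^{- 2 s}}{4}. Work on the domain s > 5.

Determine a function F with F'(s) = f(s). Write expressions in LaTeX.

An antiderivative is F(s) = \frac{\left(5 s \sqrt{s - 5} e^{2 s} - 25 \sqrt{s - 5} e^{2 s} + 10 \sin{\left(\frac{3 s}{2} \right)}\right) e^{- 2 s}}{2}.

Whatever form F(s) takes, F'(s) = f(s) is non-negotiable.
Check: d/ds[\frac{\left(5 s \sqrt{s - 5} e^{2 s} - 25 \sqrt{s - 5} e^{2 s} + 10 \sin{\left(\frac{3 s}{2} \right)}\right) e^{- 2 s}}{2}] = \frac{\left(15 s e^{2 s} - 40 \sqrt{s - 5} \sin{\left(\frac{3 s}{2} \right)} + 30 \sqrt{s - 5} \cos{\left(\frac{3 s}{2} \right)} - 75 e^{2 s}\right) e^{- 2 s}}{4 \sqrt{s - 5}}, which equals f(s).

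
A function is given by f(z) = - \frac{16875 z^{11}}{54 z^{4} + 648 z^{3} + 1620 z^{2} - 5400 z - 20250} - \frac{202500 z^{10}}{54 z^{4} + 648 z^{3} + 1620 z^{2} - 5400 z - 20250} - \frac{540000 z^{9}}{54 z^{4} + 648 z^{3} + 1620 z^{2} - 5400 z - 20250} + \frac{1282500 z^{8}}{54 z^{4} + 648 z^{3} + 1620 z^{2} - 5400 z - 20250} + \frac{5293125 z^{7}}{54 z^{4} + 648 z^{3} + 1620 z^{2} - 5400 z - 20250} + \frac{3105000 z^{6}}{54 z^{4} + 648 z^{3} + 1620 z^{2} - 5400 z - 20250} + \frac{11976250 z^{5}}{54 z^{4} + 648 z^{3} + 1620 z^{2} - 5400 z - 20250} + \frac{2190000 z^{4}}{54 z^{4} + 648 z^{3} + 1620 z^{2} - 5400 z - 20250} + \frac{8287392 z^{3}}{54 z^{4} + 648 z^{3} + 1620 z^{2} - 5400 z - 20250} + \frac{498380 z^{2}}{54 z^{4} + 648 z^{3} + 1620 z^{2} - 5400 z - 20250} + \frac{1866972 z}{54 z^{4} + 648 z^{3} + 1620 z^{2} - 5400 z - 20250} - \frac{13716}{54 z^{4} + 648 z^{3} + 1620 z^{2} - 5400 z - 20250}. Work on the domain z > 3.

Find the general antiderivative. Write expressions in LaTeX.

Integrate term by term and add the pieces.
Check: d/dz[- \frac{625 z^{8}}{16} - \frac{625 z^{6}}{6} - \frac{625 z^{4}}{6} - \frac{1250 z^{2}}{27} - 2 \log{\left(2 z - 6 \right)} - \frac{2}{3 z^{2} + 30 z + 75}] = \frac{- 16875 z^{11} - 202500 z^{10} - 540000 z^{9} + 1282500 z^{8} + 5293125 z^{7} + 3105000 z^{6} + 11976250 z^{5} + 2190000 z^{4} + 8287392 z^{3} + 498380 z^{2} + 1866972 z - 13716}{54 z^{4} + 648 z^{3} + 1620 z^{2} - 5400 z - 20250}, which equals f(z).

F(z) = - \frac{625 z^{8}}{16} - \frac{625 z^{6}}{6} - \frac{625 z^{4}}{6} - \frac{1250 z^{2}}{27} - 2 \log{\left(2 z - 6 \right)} - \frac{2}{3 z^{2} + 30 z + 75} + C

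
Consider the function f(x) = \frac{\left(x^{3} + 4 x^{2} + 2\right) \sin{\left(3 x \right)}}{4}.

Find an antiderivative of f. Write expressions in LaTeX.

Differentiate the proposed F(x) back; it has to land on f(x) exactly.
Check: d/dx[- \frac{x^{3} \cos{\left(3 x \right)}}{12} + \frac{x^{2} \sin{\left(3 x \right)}}{12} - \frac{x^{2} \cos{\left(3 x \right)}}{3} + \frac{2 x \sin{\left(3 x \right)}}{9} + \frac{x \cos{\left(3 x \right)}}{18} - \frac{\sin{\left(3 x \right)}}{54} - \frac{5 \cos{\left(3 x \right)}}{54}] = \frac{x^{3} \sin{\left(3 x \right)}}{4} + x^{2} \sin{\left(3 x \right)} + \frac{\sin{\left(3 x \right)}}{2}, which equals f(x).

An antiderivative is F(x) = - \frac{x^{3} \cos{\left(3 x \right)}}{12} + \frac{x^{2} \sin{\left(3 x \right)}}{12} - \frac{x^{2} \cos{\left(3 x \right)}}{3} + \frac{2 x \sin{\left(3 x \right)}}{9} + \frac{x \cos{\left(3 x \right)}}{18} - \frac{\sin{\left(3 x \right)}}{54} - \frac{5 \cos{\left(3 x \right)}}{54}.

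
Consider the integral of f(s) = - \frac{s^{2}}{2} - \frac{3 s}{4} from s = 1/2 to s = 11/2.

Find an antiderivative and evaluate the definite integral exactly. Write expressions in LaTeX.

Integrate term by term and add the pieces.
F(s) = - \frac{s^{3}}{6} - \frac{3 s^{2}}{8} is an antiderivative of f.
Check: d/ds[- \frac{s^{3}}{6} - \frac{3 s^{2}}{8}] = - \frac{s^{2}}{2} - \frac{3 s}{4} = f(s).
F(11/2) = - \frac{3751}{96}; F(1/2) = - \frac{11}{96}.
Integral = F(11/2) - F(1/2) = - \frac{935}{24}.

Antiderivative: F(s) = - \frac{s^{3}}{6} - \frac{3 s^{2}}{8}; value = - \frac{935}{24}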